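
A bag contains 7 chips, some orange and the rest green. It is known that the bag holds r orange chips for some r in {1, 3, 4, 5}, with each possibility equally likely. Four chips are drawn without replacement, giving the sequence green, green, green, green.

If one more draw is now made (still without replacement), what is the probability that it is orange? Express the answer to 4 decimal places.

Compute the likelihood of the observed sequence for each case: P(data | r = 1) = (6/7)(5/6)(4/5)(3/4) = 3/7; P(data | r = 3) = (4/7)(3/6)(2/5)(1/4) = 1/35; P(data | r = 4) = (3/7)(2/6)(1/5)(0/4) = 0; P(data | r = 5) = (2/7)(1/6)(0/5) = 0.
Multiplying each by its prior: 1/4 · 3/7 = 3/28, 1/4 · 1/35 = 1/140, 1/4 · 0 = 0, 1/4 · 0 = 0; summing to 4/35.
Dividing through by the total gives posterior P(r = 1 | data) = 15/16, P(r = 3 | data) = 1/16, P(r = 4 | data) = 0, P(r = 5 | data) = 0.
Averaging over the posterior, P(orange next | data) = (1/3)(15/16) + (1)(1/16) = 3/8.

0.3750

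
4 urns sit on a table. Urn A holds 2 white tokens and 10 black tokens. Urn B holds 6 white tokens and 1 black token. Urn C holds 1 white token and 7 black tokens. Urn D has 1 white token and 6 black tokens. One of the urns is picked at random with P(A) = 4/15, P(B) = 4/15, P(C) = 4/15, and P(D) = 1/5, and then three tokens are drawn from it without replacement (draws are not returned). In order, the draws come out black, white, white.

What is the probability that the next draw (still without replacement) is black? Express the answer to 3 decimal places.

For each hypothesis, P(data | H) works out to: P(data | urn A) = (10/12)(2/11)(1/10) = 0.015152; P(data | urn B) = (1/7)(6/6)(5/5) = 0.14286; P(data | urn C) = (7/8)(1/7)(0/6) = 0; P(data | urn D) = (6/7)(1/6)(0/5) = 0.
Multiplying each by its prior: 4/15 · 0.015152 = 0.0040404, 4/15 · 0.14286 = 0.038095, 4/15 · 0 = 0, 1/5 · 0 = 0; these sum to 0.042136.
Dividing through by the total gives posterior P(urn A | data) = 0.09589, P(urn B | data) = 0.90411, P(urn C | data) = 0, P(urn D | data) = 0.
So P(black next | data) = Σ P(black next | H) P(H | data) = (1)(0.09589) + (0)(0.90411) = 0.09589.

0.096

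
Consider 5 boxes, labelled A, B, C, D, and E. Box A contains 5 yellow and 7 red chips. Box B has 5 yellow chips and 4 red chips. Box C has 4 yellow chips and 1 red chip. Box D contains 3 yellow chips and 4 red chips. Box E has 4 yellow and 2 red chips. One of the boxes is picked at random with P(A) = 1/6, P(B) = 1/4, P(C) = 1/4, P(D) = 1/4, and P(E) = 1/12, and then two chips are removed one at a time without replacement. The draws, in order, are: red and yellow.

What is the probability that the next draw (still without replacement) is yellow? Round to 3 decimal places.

0.593

Under each hypothesis, the probability of the observed sequence is: P(data | box A) = (7/12)(5/11) = 0.26515; P(data | box B) = (4/9)(5/8) = 0.27778; P(data | box C) = (1/5)(4/4) = 0.2; P(data | box D) = (4/7)(3/6) = 0.28571; P(data | box E) = (2/6)(4/5) = 0.26667.
The prior-weighted likelihoods are 1/6 · 0.26515 = 0.044192, 1/4 · 0.27778 = 0.069444, 1/4 · 0.2 = 0.05, 1/4 · 0.28571 = 0.071429, 1/12 · 0.26667 = 0.022222; with total 0.25729.
Dividing through by the total gives posterior P(box A | data) = 0.17176, P(box B | data) = 0.26991, P(box C | data) = 0.19434, P(box D | data) = 0.27762, P(box E | data) = 0.086371.
The predictive probability is P(yellow next | data) = (2/5)(0.17176) + (4/7)(0.26991) + (1)(0.19434) + (2/5)(0.27762) + (3/4)(0.086371) = 0.5931.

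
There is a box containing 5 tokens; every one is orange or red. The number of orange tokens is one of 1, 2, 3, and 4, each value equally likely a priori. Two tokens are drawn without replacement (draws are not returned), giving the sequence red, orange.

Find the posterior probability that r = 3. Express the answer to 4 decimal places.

For each hypothesis, P(data | H) works out to: P(data | r = 1) = (4/5)(1/4) = 1/5; P(data | r = 2) = (3/5)(2/4) = 3/10; P(data | r = 3) = (2/5)(3/4) = 3/10; P(data | r = 4) = (1/5)(4/4) = 1/5.
The prior-weighted likelihoods are 1/4 · 1/5 = 1/20, 1/4 · 3/10 = 3/40, 1/4 · 3/10 = 3/40, 1/4 · 1/5 = 1/20; with total 1/4.
Therefore the posterior P(r = 3 | data) = (3/40) / (1/4) = 3/10.

0.3000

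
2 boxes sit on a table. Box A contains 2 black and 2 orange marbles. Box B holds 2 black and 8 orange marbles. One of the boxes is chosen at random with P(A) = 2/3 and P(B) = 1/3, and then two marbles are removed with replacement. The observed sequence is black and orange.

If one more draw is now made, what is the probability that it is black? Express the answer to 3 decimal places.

0.427

For each hypothesis, P(data | H) works out to: P(data | box A) = (2/4)(2/4) = 1/4; P(data | box B) = (2/10)(8/10) = 4/25.
Weighting by the prior gives 2/3 · 1/4 = 1/6, 1/3 · 4/25 = 4/75; these sum to 11/50.
Dividing through by the total gives posterior P(box A | data) = 25/33, P(box B | data) = 8/33.
So P(black next | data) = Σ P(black next | H) P(H | data) = (1/2)(25/33) + (1/5)(8/33) = 47/110.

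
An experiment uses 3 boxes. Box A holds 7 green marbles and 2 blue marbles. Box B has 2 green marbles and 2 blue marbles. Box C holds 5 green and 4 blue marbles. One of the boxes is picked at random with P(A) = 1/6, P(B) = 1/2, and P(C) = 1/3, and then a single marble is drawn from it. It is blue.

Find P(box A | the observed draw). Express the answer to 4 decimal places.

0.0851

The likelihood of this draw under each hypothesis: P(data | box A) = (2/9) = 2/9; P(data | box B) = (2/4) = 1/2; P(data | box C) = (4/9) = 4/9.
Weighting by the prior gives 1/6 · 2/9 = 1/27, 1/2 · 1/2 = 1/4, 1/3 · 4/9 = 4/27; summing to 47/108.
So P(box A | data) = (1/27) / (47/108) = 4/47.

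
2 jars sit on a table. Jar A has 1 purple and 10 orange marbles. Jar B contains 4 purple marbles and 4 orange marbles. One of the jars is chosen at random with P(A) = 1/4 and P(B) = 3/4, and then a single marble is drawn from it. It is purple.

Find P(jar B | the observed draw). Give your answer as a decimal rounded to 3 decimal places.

Compute the likelihood of this draw for each case: P(data | jar A) = (1/11) = 1/11; P(data | jar B) = (4/8) = 1/2.
Weighting by the prior gives 1/4 · 1/11 = 1/44, 3/4 · 1/2 = 3/8; these sum to 35/88.
So P(jar B | data) = (3/8) / (35/88) = 33/35.

0.943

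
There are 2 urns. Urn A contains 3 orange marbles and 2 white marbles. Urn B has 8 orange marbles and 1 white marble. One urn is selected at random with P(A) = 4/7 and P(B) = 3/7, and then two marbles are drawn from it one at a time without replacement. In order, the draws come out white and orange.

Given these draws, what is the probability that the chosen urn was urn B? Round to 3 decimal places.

0.217

The likelihood of the observed sequence under each hypothesis: P(data | urn A) = (2/5)(3/4) = 3/10; P(data | urn B) = (1/9)(8/8) = 1/9.
Weighting by the prior gives 4/7 · 3/10 = 6/35, 3/7 · 1/9 = 1/21; summing to 23/105.
So P(urn B | data) = (1/21) / (23/105) = 5/23.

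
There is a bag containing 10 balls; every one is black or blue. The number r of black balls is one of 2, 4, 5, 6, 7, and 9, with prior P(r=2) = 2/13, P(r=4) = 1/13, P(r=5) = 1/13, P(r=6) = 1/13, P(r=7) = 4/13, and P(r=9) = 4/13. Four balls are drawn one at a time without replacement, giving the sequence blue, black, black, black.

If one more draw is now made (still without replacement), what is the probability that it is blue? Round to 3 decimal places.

Under each hypothesis, the probability of the observed sequence is: P(data | r = 2) = (8/10)(2/9)(1/8)(0/7) = 0; P(data | r = 4) = (6/10)(4/9)(3/8)(2/7) = 0.028571; P(data | r = 5) = (5/10)(5/9)(4/8)(3/7) = 0.059524; P(data | r = 6) = (4/10)(6/9)(5/8)(4/7) = 0.095238; P(data | r = 7) = (3/10)(7/9)(6/8)(5/7) = 0.125; P(data | r = 9) = (1/10)(9/9)(8/8)(7/7) = 0.1.
Multiplying each by its prior: 2/13 · 0 = 0, 1/13 · 0.028571 = 0.0021978, 1/13 · 0.059524 = 0.0045788, 1/13 · 0.095238 = 0.007326, 4/13 · 0.125 = 0.038462, 4/13 · 0.1 = 0.030769; summing to 0.083333.
Dividing through by the total gives posterior P(r = 2 | data) = 0, P(r = 4 | data) = 0.026374, P(r = 5 | data) = 0.054945, P(r = 6 | data) = 0.087912, P(r = 7 | data) = 0.46154, P(r = 9 | data) = 0.36923.
So P(blue next | data) = Σ P(blue next | H) P(H | data) = (5/6)(0.026374) + (2/3)(0.054945) + (1/2)(0.087912) + (1/3)(0.46154) + (0)(0.36923) = 0.25641.

0.256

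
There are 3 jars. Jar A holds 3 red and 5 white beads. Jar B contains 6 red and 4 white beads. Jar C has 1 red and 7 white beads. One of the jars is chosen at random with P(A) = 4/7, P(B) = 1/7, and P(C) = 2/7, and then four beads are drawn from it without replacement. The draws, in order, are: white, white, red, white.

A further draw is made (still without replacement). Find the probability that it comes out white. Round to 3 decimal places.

0.663

For each hypothesis, P(data | H) works out to: P(data | jar A) = (5/8)(4/7)(3/6)(3/5) = 3/28; P(data | jar B) = (4/10)(3/9)(6/8)(2/7) = 1/35; P(data | jar C) = (7/8)(6/7)(1/6)(5/5) = 1/8.
The prior-weighted likelihoods are 4/7 · 3/28 = 3/49, 1/7 · 1/35 = 1/245, 2/7 · 1/8 = 1/28; with total 99/980.
Dividing through by the total gives posterior P(jar A | data) = 20/33, P(jar B | data) = 4/99, P(jar C | data) = 35/99.
The predictive probability is P(white next | data) = (1/2)(20/33) + (1/6)(4/99) + (1)(35/99) = 197/297.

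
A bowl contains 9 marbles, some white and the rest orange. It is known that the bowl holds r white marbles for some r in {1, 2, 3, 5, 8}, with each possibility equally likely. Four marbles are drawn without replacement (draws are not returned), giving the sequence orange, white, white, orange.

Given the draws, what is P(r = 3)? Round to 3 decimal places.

0.357

The likelihood of the observed sequence under each hypothesis: P(data | r = 1) = (8/9)(1/8)(0/7) = 0; P(data | r = 2) = (7/9)(2/8)(1/7)(6/6) = 1/36; P(data | r = 3) = (6/9)(3/8)(2/7)(5/6) = 5/84; P(data | r = 5) = (4/9)(5/8)(4/7)(3/6) = 5/63; P(data | r = 8) = (1/9)(8/8)(7/7)(0/6) = 0.
Weighting by the prior gives 1/5 · 0 = 0, 1/5 · 1/36 = 1/180, 1/5 · 5/84 = 1/84, 1/5 · 5/63 = 1/63, 1/5 · 0 = 0; summing to 1/30.
Hence P(r = 3 | data) = (1/84) / (1/30) = 5/14.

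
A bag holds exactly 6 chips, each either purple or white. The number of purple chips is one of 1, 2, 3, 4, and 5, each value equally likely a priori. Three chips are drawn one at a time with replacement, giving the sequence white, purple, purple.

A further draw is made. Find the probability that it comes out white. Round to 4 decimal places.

0.4111

For each hypothesis, P(data | H) works out to: P(data | r = 1) = (5/6)(1/6)(1/6) = 5/216; P(data | r = 2) = (4/6)(2/6)(2/6) = 2/27; P(data | r = 3) = (3/6)(3/6)(3/6) = 1/8; P(data | r = 4) = (2/6)(4/6)(4/6) = 4/27; P(data | r = 5) = (1/6)(5/6)(5/6) = 25/216.
The prior-weighted likelihoods are 1/5 · 5/216 = 1/216, 1/5 · 2/27 = 2/135, 1/5 · 1/8 = 1/40, 1/5 · 4/27 = 4/135, 1/5 · 25/216 = 5/216; summing to 7/72.
The posterior is then P(r = 1 | data) = 1/21, P(r = 2 | data) = 16/105, P(r = 3 | data) = 9/35, P(r = 4 | data) = 32/105, P(r = 5 | data) = 5/21.
So P(white next | data) = Σ P(white next | H) P(H | data) = (5/6)(1/21) + (2/3)(16/105) + (1/2)(9/35) + (1/3)(32/105) + (1/6)(5/21) = 37/90.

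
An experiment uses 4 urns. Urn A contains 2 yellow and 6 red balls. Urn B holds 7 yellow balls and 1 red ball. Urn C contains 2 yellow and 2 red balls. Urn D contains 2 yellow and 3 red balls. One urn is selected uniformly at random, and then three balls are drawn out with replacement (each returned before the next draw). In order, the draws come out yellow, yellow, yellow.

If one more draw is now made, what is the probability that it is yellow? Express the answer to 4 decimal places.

0.7755

The likelihood of the observed sequence under each hypothesis: P(data | urn A) = (2/8)(2/8)(2/8) = 0.015625; P(data | urn B) = (7/8)(7/8)(7/8) = 0.66992; P(data | urn C) = (2/4)(2/4)(2/4) = 0.125; P(data | urn D) = (2/5)(2/5)(2/5) = 0.064.
Weighting by the prior gives 1/4 · 0.015625 = 0.0039062, 1/4 · 0.66992 = 0.16748, 1/4 · 0.125 = 0.03125, 1/4 · 0.064 = 0.016; with total 0.21864.
Dividing through by the total gives posterior P(urn A | data) = 0.017866, P(urn B | data) = 0.76602, P(urn C | data) = 0.14293, P(urn D | data) = 0.073181.
Averaging over the posterior, P(yellow next | data) = (1/4)(0.017866) + (7/8)(0.76602) + (1/2)(0.14293) + (2/5)(0.073181) = 0.77547.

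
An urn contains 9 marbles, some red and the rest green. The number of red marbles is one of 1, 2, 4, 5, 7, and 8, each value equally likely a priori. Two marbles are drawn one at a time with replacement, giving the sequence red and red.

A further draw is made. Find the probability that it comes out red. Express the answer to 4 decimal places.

0.7358

For each hypothesis, P(data | H) works out to: P(data | r = 1) = (1/9)(1/9) = 1/81; P(data | r = 2) = (2/9)(2/9) = 4/81; P(data | r = 4) = (4/9)(4/9) = 16/81; P(data | r = 5) = (5/9)(5/9) = 25/81; P(data | r = 7) = (7/9)(7/9) = 49/81; P(data | r = 8) = (8/9)(8/9) = 64/81.
The prior-weighted likelihoods are 1/6 · 1/81 = 1/486, 1/6 · 4/81 = 2/243, 1/6 · 16/81 = 8/243, 1/6 · 25/81 = 25/486, 1/6 · 49/81 = 49/486, 1/6 · 64/81 = 32/243; with total 53/162.
Dividing through by the total gives posterior P(r = 1 | data) = 1/159, P(r = 2 | data) = 4/159, P(r = 4 | data) = 16/159, P(r = 5 | data) = 25/159, P(r = 7 | data) = 49/159, P(r = 8 | data) = 64/159.
The predictive probability is P(red next | data) = (1/9)(1/159) + (2/9)(4/159) + (4/9)(16/159) + (5/9)(25/159) + (7/9)(49/159) + (8/9)(64/159) = 39/53.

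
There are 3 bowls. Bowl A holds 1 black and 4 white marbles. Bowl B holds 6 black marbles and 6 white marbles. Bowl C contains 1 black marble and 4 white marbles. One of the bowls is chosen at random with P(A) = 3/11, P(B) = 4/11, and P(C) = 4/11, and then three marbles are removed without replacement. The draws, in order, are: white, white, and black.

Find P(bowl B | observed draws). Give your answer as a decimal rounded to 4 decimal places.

0.2804

Under each hypothesis, the probability of the observed sequence is: P(data | bowl A) = (4/5)(3/4)(1/3) = 1/5; P(data | bowl B) = (6/12)(5/11)(6/10) = 3/22; P(data | bowl C) = (4/5)(3/4)(1/3) = 1/5.
The prior-weighted likelihoods are 3/11 · 1/5 = 3/55, 4/11 · 3/22 = 6/121, 4/11 · 1/5 = 4/55; summing to 107/605.
Hence P(bowl B | data) = (6/121) / (107/605) = 30/107.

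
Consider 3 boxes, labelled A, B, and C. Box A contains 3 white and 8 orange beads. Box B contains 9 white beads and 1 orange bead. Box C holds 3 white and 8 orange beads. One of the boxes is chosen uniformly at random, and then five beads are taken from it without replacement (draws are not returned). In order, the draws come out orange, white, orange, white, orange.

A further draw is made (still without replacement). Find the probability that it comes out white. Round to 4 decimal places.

For each hypothesis, P(data | H) works out to: P(data | box A) = (8/11)(3/10)(7/9)(2/8)(6/7) = 2/55; P(data | box B) = (1/10)(9/9)(0/8) = 0; P(data | box C) = (8/11)(3/10)(7/9)(2/8)(6/7) = 2/55.
The prior-weighted likelihoods are 1/3 · 2/55 = 2/165, 1/3 · 0 = 0, 1/3 · 2/55 = 2/165; these sum to 4/165.
Dividing through by the total gives posterior P(box A | data) = 1/2, P(box B | data) = 0, P(box C | data) = 1/2.
The predictive probability is P(white next | data) = (1/6)(1/2) + (1/6)(1/2) = 1/6.

0.1667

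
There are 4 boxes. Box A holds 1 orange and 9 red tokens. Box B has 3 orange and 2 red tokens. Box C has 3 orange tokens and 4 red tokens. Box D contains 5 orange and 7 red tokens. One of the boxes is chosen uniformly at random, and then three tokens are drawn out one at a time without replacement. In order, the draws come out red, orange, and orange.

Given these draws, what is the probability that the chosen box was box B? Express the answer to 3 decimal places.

0.476

Compute the likelihood of the observed sequence for each case: P(data | box A) = (9/10)(1/9)(0/8) = 0; P(data | box B) = (2/5)(3/4)(2/3) = 0.2; P(data | box C) = (4/7)(3/6)(2/5) = 0.11429; P(data | box D) = (7/12)(5/11)(4/10) = 0.10606.
Weighting by the prior gives 1/4 · 0 = 0, 1/4 · 0.2 = 0.05, 1/4 · 0.11429 = 0.028571, 1/4 · 0.10606 = 0.026515; these sum to 0.10509.
So P(box B | data) = (0.05) / (0.10509) = 0.4758.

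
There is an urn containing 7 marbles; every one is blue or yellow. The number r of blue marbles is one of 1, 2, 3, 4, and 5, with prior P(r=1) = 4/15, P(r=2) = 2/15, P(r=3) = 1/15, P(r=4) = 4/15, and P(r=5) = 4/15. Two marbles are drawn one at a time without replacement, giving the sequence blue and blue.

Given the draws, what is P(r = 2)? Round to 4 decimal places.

0.0290

For each hypothesis, P(data | H) works out to: P(data | r = 1) = (1/7)(0/6) = 0; P(data | r = 2) = (2/7)(1/6) = 1/21; P(data | r = 3) = (3/7)(2/6) = 1/7; P(data | r = 4) = (4/7)(3/6) = 2/7; P(data | r = 5) = (5/7)(4/6) = 10/21.
Weighting by the prior gives 4/15 · 0 = 0, 2/15 · 1/21 = 2/315, 1/15 · 1/7 = 1/105, 4/15 · 2/7 = 8/105, 4/15 · 10/21 = 8/63; summing to 23/105.
Hence P(r = 2 | data) = (2/315) / (23/105) = 2/69.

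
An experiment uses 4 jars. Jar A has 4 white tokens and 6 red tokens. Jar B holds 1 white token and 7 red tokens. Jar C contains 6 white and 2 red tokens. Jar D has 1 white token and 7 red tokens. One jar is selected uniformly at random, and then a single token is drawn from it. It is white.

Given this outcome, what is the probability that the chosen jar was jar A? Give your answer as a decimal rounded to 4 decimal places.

For each hypothesis, P(data | H) works out to: P(data | jar A) = (4/10) = 2/5; P(data | jar B) = (1/8) = 1/8; P(data | jar C) = (6/8) = 3/4; P(data | jar D) = (1/8) = 1/8.
The prior-weighted likelihoods are 1/4 · 2/5 = 1/10, 1/4 · 1/8 = 1/32, 1/4 · 3/4 = 3/16, 1/4 · 1/8 = 1/32; with total 7/20.
By Bayes' rule, P(jar A | data) = (1/10) / (7/20) = 2/7.

0.2857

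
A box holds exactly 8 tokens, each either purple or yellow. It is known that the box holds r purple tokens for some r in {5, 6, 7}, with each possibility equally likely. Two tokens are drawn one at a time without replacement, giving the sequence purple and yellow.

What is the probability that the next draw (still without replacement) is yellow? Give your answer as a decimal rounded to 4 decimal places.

0.2059

The likelihood of the observed sequence under each hypothesis: P(data | r = 5) = (5/8)(3/7) = 15/56; P(data | r = 6) = (6/8)(2/7) = 3/14; P(data | r = 7) = (7/8)(1/7) = 1/8.
Multiplying each by its prior: 1/3 · 15/56 = 5/56, 1/3 · 3/14 = 1/14, 1/3 · 1/8 = 1/24; summing to 17/84.
Normalising, the posterior is P(r = 5 | data) = 15/34, P(r = 6 | data) = 6/17, P(r = 7 | data) = 7/34.
So P(yellow next | data) = Σ P(yellow next | H) P(H | data) = (1/3)(15/34) + (1/6)(6/17) + (0)(7/34) = 7/34.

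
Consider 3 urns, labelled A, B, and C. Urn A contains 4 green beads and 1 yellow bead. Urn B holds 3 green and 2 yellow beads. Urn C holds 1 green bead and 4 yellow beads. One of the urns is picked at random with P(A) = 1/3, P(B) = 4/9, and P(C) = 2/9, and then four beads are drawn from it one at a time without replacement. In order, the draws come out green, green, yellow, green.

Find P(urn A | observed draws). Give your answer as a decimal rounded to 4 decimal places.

0.6000

The likelihood of the observed sequence under each hypothesis: P(data | urn A) = (4/5)(3/4)(1/3)(2/2) = 1/5; P(data | urn B) = (3/5)(2/4)(2/3)(1/2) = 1/10; P(data | urn C) = (1/5)(0/4) = 0.
Multiplying each by its prior: 1/3 · 1/5 = 1/15, 4/9 · 1/10 = 2/45, 2/9 · 0 = 0; summing to 1/9.
Hence P(urn A | data) = (1/15) / (1/9) = 3/5.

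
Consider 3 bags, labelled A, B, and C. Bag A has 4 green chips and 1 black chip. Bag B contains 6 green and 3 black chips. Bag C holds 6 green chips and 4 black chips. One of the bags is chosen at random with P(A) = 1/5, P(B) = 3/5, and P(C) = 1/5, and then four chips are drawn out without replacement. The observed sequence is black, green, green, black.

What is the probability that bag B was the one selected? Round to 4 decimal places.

0.7143

The likelihood of the observed sequence under each hypothesis: P(data | bag A) = (1/5)(4/4)(3/3)(0/2) = 0; P(data | bag B) = (3/9)(6/8)(5/7)(2/6) = 5/84; P(data | bag C) = (4/10)(6/9)(5/8)(3/7) = 1/14.
Multiplying each by its prior: 1/5 · 0 = 0, 3/5 · 5/84 = 1/28, 1/5 · 1/14 = 1/70; summing to 1/20.
Therefore the posterior P(bag B | data) = (1/28) / (1/20) = 5/7.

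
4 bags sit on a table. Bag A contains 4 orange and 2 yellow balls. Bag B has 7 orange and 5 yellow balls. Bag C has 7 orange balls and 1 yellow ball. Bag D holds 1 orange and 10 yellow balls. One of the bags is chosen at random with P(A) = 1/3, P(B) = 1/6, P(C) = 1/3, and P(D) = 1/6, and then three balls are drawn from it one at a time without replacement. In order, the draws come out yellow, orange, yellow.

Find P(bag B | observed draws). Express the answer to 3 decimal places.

0.321

The likelihood of the observed sequence under each hypothesis: P(data | bag A) = (2/6)(4/5)(1/4) = 0.066667; P(data | bag B) = (5/12)(7/11)(4/10) = 0.10606; P(data | bag C) = (1/8)(7/7)(0/6) = 0; P(data | bag D) = (10/11)(1/10)(9/9) = 0.090909.
The prior-weighted likelihoods are 1/3 · 0.066667 = 0.022222, 1/6 · 0.10606 = 0.017677, 1/3 · 0 = 0, 1/6 · 0.090909 = 0.015152; these sum to 0.055051.
Therefore the posterior P(bag B | data) = (0.017677) / (0.055051) = 0.3211.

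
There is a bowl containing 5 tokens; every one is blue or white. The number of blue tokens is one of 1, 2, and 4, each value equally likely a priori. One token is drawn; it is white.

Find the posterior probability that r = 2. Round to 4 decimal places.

0.3750

The likelihood of this draw under each hypothesis: P(data | r = 1) = (4/5) = 4/5; P(data | r = 2) = (3/5) = 3/5; P(data | r = 4) = (1/5) = 1/5.
Weighting by the prior gives 1/3 · 4/5 = 4/15, 1/3 · 3/5 = 1/5, 1/3 · 1/5 = 1/15; summing to 8/15.
So P(r = 2 | data) = (1/5) / (8/15) = 3/8.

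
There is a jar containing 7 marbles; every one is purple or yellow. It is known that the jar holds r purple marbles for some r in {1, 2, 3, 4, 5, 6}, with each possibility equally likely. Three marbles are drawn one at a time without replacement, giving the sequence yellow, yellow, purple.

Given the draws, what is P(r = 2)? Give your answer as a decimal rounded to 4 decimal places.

0.2857

Under each hypothesis, the probability of the observed sequence is: P(data | r = 1) = (6/7)(5/6)(1/5) = 1/7; P(data | r = 2) = (5/7)(4/6)(2/5) = 4/21; P(data | r = 3) = (4/7)(3/6)(3/5) = 6/35; P(data | r = 4) = (3/7)(2/6)(4/5) = 4/35; P(data | r = 5) = (2/7)(1/6)(5/5) = 1/21; P(data | r = 6) = (1/7)(0/6) = 0.
The prior-weighted likelihoods are 1/6 · 1/7 = 1/42, 1/6 · 4/21 = 2/63, 1/6 · 6/35 = 1/35, 1/6 · 4/35 = 2/105, 1/6 · 1/21 = 1/126, 1/6 · 0 = 0; these sum to 1/9.
Therefore the posterior P(r = 2 | data) = (2/63) / (1/9) = 2/7.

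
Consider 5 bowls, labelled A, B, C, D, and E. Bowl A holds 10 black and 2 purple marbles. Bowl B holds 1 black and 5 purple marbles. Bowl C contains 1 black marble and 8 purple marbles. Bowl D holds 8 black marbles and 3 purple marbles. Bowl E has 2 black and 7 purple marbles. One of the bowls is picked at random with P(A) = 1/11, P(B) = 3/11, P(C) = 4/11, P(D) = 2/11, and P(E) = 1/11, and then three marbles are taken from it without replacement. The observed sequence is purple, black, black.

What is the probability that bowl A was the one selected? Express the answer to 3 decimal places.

For each hypothesis, P(data | H) works out to: P(data | bowl A) = (2/12)(10/11)(9/10) = 0.13636; P(data | bowl B) = (5/6)(1/5)(0/4) = 0; P(data | bowl C) = (8/9)(1/8)(0/7) = 0; P(data | bowl D) = (3/11)(8/10)(7/9) = 0.1697; P(data | bowl E) = (7/9)(2/8)(1/7) = 0.027778.
Multiplying each by its prior: 1/11 · 0.13636 = 0.012397, 3/11 · 0 = 0, 4/11 · 0 = 0, 2/11 · 0.1697 = 0.030854, 1/11 · 0.027778 = 0.0025253; with total 0.045776.
Hence P(bowl A | data) = (0.012397) / (0.045776) = 0.27081.

0.271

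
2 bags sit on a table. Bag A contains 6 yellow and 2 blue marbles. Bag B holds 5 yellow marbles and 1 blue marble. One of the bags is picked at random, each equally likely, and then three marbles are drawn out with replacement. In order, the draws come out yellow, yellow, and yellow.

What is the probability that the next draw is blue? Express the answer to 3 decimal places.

For each hypothesis, P(data | H) works out to: P(data | bag A) = (6/8)(6/8)(6/8) = 0.42188; P(data | bag B) = (5/6)(5/6)(5/6) = 0.5787.
Multiplying each by its prior: 1/2 · 0.42188 = 0.21094, 1/2 · 0.5787 = 0.28935; with total 0.50029.
Dividing through by the total gives posterior P(bag A | data) = 0.42163, P(bag B | data) = 0.57837.
The predictive probability is P(blue next | data) = (1/4)(0.42163) + (1/6)(0.57837) = 0.2018.

0.202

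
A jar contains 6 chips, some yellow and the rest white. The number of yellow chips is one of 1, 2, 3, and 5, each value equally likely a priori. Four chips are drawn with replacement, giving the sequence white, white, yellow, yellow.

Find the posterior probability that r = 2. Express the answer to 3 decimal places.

0.328

For each hypothesis, P(data | H) works out to: P(data | r = 1) = (5/6)(5/6)(1/6)(1/6) = 0.01929; P(data | r = 2) = (4/6)(4/6)(2/6)(2/6) = 0.049383; P(data | r = 3) = (3/6)(3/6)(3/6)(3/6) = 0.0625; P(data | r = 5) = (1/6)(1/6)(5/6)(5/6) = 0.01929.
Weighting by the prior gives 1/4 · 0.01929 = 0.0048225, 1/4 · 0.049383 = 0.012346, 1/4 · 0.0625 = 0.015625, 1/4 · 0.01929 = 0.0048225; summing to 0.037616.
Therefore the posterior P(r = 2 | data) = (0.012346) / (0.037616) = 0.32821.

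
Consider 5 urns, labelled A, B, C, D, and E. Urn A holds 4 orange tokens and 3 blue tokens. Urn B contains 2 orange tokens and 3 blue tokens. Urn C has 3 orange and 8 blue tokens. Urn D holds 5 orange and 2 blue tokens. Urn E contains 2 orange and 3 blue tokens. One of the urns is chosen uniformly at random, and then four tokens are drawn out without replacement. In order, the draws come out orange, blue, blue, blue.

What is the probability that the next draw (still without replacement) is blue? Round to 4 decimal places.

For each hypothesis, P(data | H) works out to: P(data | urn A) = (4/7)(3/6)(2/5)(1/4) = 0.028571; P(data | urn B) = (2/5)(3/4)(2/3)(1/2) = 0.1; P(data | urn C) = (3/11)(8/10)(7/9)(6/8) = 0.12727; P(data | urn D) = (5/7)(2/6)(1/5)(0/4) = 0; P(data | urn E) = (2/5)(3/4)(2/3)(1/2) = 0.1.
Weighting by the prior gives 1/5 · 0.028571 = 0.0057143, 1/5 · 0.1 = 0.02, 1/5 · 0.12727 = 0.025455, 1/5 · 0 = 0, 1/5 · 0.1 = 0.02; with total 0.071169.
Normalising, the posterior is P(urn A | data) = 0.080292, P(urn B | data) = 0.28102, P(urn C | data) = 0.35766, P(urn D | data) = 0, P(urn E | data) = 0.28102.
Averaging over the posterior, P(blue next | data) = (0)(0.080292) + (0)(0.28102) + (5/7)(0.35766) + (0)(0.28102) = 0.25547.

0.2555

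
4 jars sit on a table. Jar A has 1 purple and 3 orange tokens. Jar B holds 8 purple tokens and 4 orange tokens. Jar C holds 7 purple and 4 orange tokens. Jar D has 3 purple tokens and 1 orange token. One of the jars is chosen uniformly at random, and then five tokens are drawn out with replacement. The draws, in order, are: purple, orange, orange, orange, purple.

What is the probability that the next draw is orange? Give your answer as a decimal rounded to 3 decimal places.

0.486

Under each hypothesis, the probability of the observed sequence is: P(data | jar A) = (1/4)(3/4)(3/4)(3/4)(1/4) = 0.026367; P(data | jar B) = (8/12)(4/12)(4/12)(4/12)(8/12) = 0.016461; P(data | jar C) = (7/11)(4/11)(4/11)(4/11)(7/11) = 0.019472; P(data | jar D) = (3/4)(1/4)(1/4)(1/4)(3/4) = 0.0087891.
Multiplying each by its prior: 1/4 · 0.026367 = 0.0065918, 1/4 · 0.016461 = 0.0041152, 1/4 · 0.019472 = 0.004868, 1/4 · 0.0087891 = 0.0021973; these sum to 0.017772.
Normalising, the posterior is P(jar A | data) = 0.3709, P(jar B | data) = 0.23155, P(jar C | data) = 0.27391, P(jar D | data) = 0.12363.
Averaging over the posterior, P(orange next | data) = (3/4)(0.3709) + (1/3)(0.23155) + (4/11)(0.27391) + (1/4)(0.12363) = 0.48587.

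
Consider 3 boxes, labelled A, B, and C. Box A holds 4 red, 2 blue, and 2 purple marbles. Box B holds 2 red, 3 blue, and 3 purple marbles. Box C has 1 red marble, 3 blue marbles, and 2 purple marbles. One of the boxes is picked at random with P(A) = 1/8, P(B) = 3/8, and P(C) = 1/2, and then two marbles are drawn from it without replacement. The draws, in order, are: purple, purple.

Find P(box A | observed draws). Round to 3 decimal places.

0.057

Compute the likelihood of the observed sequence for each case: P(data | box A) = (2/8)(1/7) = 0.035714; P(data | box B) = (3/8)(2/7) = 0.10714; P(data | box C) = (2/6)(1/5) = 0.066667.
Multiplying each by its prior: 1/8 · 0.035714 = 0.0044643, 3/8 · 0.10714 = 0.040179, 1/2 · 0.066667 = 0.033333; these sum to 0.077976.
Therefore the posterior P(box A | data) = (0.0044643) / (0.077976) = 0.057252.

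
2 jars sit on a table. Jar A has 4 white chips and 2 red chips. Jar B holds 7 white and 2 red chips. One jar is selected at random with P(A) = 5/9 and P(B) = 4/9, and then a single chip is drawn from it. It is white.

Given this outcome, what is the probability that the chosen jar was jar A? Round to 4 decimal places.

For each hypothesis, P(data | H) works out to: P(data | jar A) = (4/6) = 2/3; P(data | jar B) = (7/9) = 7/9.
Multiplying each by its prior: 5/9 · 2/3 = 10/27, 4/9 · 7/9 = 28/81; these sum to 58/81.
By Bayes' rule, P(jar A | data) = (10/27) / (58/81) = 15/29.

0.5172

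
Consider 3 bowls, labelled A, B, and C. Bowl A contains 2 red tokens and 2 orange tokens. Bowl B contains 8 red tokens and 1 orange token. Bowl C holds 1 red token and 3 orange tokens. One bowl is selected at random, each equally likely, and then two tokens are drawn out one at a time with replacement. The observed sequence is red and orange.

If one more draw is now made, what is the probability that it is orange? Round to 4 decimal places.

The likelihood of the observed sequence under each hypothesis: P(data | bowl A) = (2/4)(2/4) = 0.25; P(data | bowl B) = (8/9)(1/9) = 0.098765; P(data | bowl C) = (1/4)(3/4) = 0.1875.
The prior-weighted likelihoods are 1/3 · 0.25 = 0.083333, 1/3 · 0.098765 = 0.032922, 1/3 · 0.1875 = 0.0625; summing to 0.17876.
The posterior is then P(bowl A | data) = 0.46619, P(bowl B | data) = 0.18417, P(bowl C | data) = 0.34964.
Averaging over the posterior, P(orange next | data) = (1/2)(0.46619) + (1/9)(0.18417) + (3/4)(0.34964) = 0.51579.

0.5158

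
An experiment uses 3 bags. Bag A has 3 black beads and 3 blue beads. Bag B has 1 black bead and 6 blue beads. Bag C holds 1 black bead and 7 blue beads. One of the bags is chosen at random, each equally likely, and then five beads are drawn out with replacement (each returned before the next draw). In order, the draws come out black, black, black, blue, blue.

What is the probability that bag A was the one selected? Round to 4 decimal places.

The likelihood of the observed sequence under each hypothesis: P(data | bag A) = (3/6)(3/6)(3/6)(3/6)(3/6) = 0.03125; P(data | bag B) = (1/7)(1/7)(1/7)(6/7)(6/7) = 0.002142; P(data | bag C) = (1/8)(1/8)(1/8)(7/8)(7/8) = 0.0014954.
Weighting by the prior gives 1/3 · 0.03125 = 0.010417, 1/3 · 0.002142 = 0.00071399, 1/3 · 0.0014954 = 0.00049845; summing to 0.011629.
By Bayes' rule, P(bag A | data) = (0.010417) / (0.011629) = 0.89574.

0.8957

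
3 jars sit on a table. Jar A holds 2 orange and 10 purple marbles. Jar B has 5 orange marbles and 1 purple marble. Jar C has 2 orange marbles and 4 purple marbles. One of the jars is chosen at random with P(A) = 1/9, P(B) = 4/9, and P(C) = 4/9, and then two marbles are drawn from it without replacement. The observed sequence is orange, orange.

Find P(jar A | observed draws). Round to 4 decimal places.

0.0051

Under each hypothesis, the probability of the observed sequence is: P(data | jar A) = (2/12)(1/11) = 0.015152; P(data | jar B) = (5/6)(4/5) = 0.66667; P(data | jar C) = (2/6)(1/5) = 0.066667.
The prior-weighted likelihoods are 1/9 · 0.015152 = 0.0016835, 4/9 · 0.66667 = 0.2963, 4/9 · 0.066667 = 0.02963; with total 0.32761.
Therefore the posterior P(jar A | data) = (0.0016835) / (0.32761) = 0.0051387.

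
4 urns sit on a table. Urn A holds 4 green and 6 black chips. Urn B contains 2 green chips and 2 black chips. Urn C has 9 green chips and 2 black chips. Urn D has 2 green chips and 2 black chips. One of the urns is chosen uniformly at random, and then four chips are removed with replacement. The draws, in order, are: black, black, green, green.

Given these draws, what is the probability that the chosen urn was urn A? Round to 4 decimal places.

The likelihood of the observed sequence under each hypothesis: P(data | urn A) = (6/10)(6/10)(4/10)(4/10) = 0.0576; P(data | urn B) = (2/4)(2/4)(2/4)(2/4) = 0.0625; P(data | urn C) = (2/11)(2/11)(9/11)(9/11) = 0.02213; P(data | urn D) = (2/4)(2/4)(2/4)(2/4) = 0.0625.
The prior-weighted likelihoods are 1/4 · 0.0576 = 0.0144, 1/4 · 0.0625 = 0.015625, 1/4 · 0.02213 = 0.0055324, 1/4 · 0.0625 = 0.015625; with total 0.051182.
By Bayes' rule, P(urn A | data) = (0.0144) / (0.051182) = 0.28135.

0.2813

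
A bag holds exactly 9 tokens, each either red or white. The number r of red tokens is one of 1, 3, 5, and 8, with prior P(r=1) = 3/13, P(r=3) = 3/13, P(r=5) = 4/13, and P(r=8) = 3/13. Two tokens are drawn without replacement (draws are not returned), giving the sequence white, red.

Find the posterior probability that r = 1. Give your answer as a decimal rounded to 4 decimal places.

For each hypothesis, P(data | H) works out to: P(data | r = 1) = (8/9)(1/8) = 1/9; P(data | r = 3) = (6/9)(3/8) = 1/4; P(data | r = 5) = (4/9)(5/8) = 5/18; P(data | r = 8) = (1/9)(8/8) = 1/9.
The prior-weighted likelihoods are 3/13 · 1/9 = 1/39, 3/13 · 1/4 = 3/52, 4/13 · 5/18 = 10/117, 3/13 · 1/9 = 1/39; these sum to 7/36.
By Bayes' rule, P(r = 1 | data) = (1/39) / (7/36) = 12/91.

0.1319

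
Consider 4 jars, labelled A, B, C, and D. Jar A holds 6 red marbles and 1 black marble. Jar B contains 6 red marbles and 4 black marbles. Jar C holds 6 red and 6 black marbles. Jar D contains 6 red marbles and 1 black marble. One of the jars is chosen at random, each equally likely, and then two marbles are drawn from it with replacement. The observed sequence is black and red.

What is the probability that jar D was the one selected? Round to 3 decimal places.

0.167

For each hypothesis, P(data | H) works out to: P(data | jar A) = (1/7)(6/7) = 0.12245; P(data | jar B) = (4/10)(6/10) = 0.24; P(data | jar C) = (6/12)(6/12) = 0.25; P(data | jar D) = (1/7)(6/7) = 0.12245.
The prior-weighted likelihoods are 1/4 · 0.12245 = 0.030612, 1/4 · 0.24 = 0.06, 1/4 · 0.25 = 0.0625, 1/4 · 0.12245 = 0.030612; summing to 0.18372.
So P(jar D | data) = (0.030612) / (0.18372) = 0.16662.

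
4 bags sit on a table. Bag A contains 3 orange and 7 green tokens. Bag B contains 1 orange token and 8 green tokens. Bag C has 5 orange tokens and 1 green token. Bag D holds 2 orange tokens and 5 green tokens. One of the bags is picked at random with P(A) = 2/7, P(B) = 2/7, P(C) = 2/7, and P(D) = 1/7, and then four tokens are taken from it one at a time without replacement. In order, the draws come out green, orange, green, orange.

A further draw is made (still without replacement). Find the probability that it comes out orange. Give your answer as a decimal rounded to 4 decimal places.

For each hypothesis, P(data | H) works out to: P(data | bag A) = (7/10)(3/9)(6/8)(2/7) = 0.05; P(data | bag B) = (8/9)(1/8)(7/7)(0/6) = 0; P(data | bag C) = (1/6)(5/5)(0/4) = 0; P(data | bag D) = (5/7)(2/6)(4/5)(1/4) = 0.047619.
Weighting by the prior gives 2/7 · 0.05 = 0.014286, 2/7 · 0 = 0, 2/7 · 0 = 0, 1/7 · 0.047619 = 0.0068027; summing to 0.021088.
Normalising, the posterior is P(bag A | data) = 0.67742, P(bag B | data) = 0, P(bag C | data) = 0, P(bag D | data) = 0.32258.
The predictive probability is P(orange next | data) = (1/6)(0.67742) + (0)(0.32258) = 0.1129.

0.1129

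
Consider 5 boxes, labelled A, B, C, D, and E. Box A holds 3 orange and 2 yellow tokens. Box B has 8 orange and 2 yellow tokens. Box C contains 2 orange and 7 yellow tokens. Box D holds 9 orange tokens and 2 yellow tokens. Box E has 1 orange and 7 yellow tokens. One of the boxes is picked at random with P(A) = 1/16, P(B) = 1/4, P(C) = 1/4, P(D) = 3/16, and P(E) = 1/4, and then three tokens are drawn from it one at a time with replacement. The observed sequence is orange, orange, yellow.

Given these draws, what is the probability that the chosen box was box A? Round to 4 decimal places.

Under each hypothesis, the probability of the observed sequence is: P(data | box A) = (3/5)(3/5)(2/5) = 0.144; P(data | box B) = (8/10)(8/10)(2/10) = 0.128; P(data | box C) = (2/9)(2/9)(7/9) = 0.038409; P(data | box D) = (9/11)(9/11)(2/11) = 0.12171; P(data | box E) = (1/8)(1/8)(7/8) = 0.013672.
Multiplying each by its prior: 1/16 · 0.144 = 0.009, 1/4 · 0.128 = 0.032, 1/4 · 0.038409 = 0.0096022, 3/16 · 0.12171 = 0.022821, 1/4 · 0.013672 = 0.003418; summing to 0.076841.
Therefore the posterior P(box A | data) = (0.009) / (0.076841) = 0.11712.

0.1171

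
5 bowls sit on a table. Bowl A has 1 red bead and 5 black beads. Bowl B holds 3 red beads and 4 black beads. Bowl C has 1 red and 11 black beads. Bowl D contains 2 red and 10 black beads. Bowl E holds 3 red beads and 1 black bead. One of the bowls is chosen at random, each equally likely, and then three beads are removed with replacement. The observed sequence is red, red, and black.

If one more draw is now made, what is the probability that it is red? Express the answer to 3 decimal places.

0.532

For each hypothesis, P(data | H) works out to: P(data | bowl A) = (1/6)(1/6)(5/6) = 0.023148; P(data | bowl B) = (3/7)(3/7)(4/7) = 0.10496; P(data | bowl C) = (1/12)(1/12)(11/12) = 0.0063657; P(data | bowl D) = (2/12)(2/12)(10/12) = 0.023148; P(data | bowl E) = (3/4)(3/4)(1/4) = 0.14062.
Multiplying each by its prior: 1/5 · 0.023148 = 0.0046296, 1/5 · 0.10496 = 0.020991, 1/5 · 0.0063657 = 0.0012731, 1/5 · 0.023148 = 0.0046296, 1/5 · 0.14062 = 0.028125; with total 0.059649.
Normalising, the posterior is P(bowl A | data) = 0.077615, P(bowl B | data) = 0.35191, P(bowl C | data) = 0.021344, P(bowl D | data) = 0.077615, P(bowl E | data) = 0.47151.
Averaging over the posterior, P(red next | data) = (1/6)(0.077615) + (3/7)(0.35191) + (1/12)(0.021344) + (1/6)(0.077615) + (3/4)(0.47151) = 0.5321.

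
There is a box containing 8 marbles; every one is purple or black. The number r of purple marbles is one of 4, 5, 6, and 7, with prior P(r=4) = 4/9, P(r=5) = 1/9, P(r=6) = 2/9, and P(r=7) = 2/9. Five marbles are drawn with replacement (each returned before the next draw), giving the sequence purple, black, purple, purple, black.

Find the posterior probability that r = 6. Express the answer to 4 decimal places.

0.2263

For each hypothesis, P(data | H) works out to: P(data | r = 4) = (4/8)(4/8)(4/8)(4/8)(4/8) = 0.03125; P(data | r = 5) = (5/8)(3/8)(5/8)(5/8)(3/8) = 0.034332; P(data | r = 6) = (6/8)(2/8)(6/8)(6/8)(2/8) = 0.026367; P(data | r = 7) = (7/8)(1/8)(7/8)(7/8)(1/8) = 0.010468.
Weighting by the prior gives 4/9 · 0.03125 = 0.013889, 1/9 · 0.034332 = 0.0038147, 2/9 · 0.026367 = 0.0058594, 2/9 · 0.010468 = 0.0023261; these sum to 0.025889.
So P(r = 6 | data) = (0.0058594) / (0.025889) = 0.22633.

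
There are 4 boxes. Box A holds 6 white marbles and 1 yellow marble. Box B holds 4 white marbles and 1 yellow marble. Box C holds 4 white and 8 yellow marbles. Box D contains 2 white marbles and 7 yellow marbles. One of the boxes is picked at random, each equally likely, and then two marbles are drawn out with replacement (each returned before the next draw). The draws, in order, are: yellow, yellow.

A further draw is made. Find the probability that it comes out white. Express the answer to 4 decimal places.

Under each hypothesis, the probability of the observed sequence is: P(data | box A) = (1/7)(1/7) = 0.020408; P(data | box B) = (1/5)(1/5) = 0.04; P(data | box C) = (8/12)(8/12) = 0.44444; P(data | box D) = (7/9)(7/9) = 0.60494.
The prior-weighted likelihoods are 1/4 · 0.020408 = 0.005102, 1/4 · 0.04 = 0.01, 1/4 · 0.44444 = 0.11111, 1/4 · 0.60494 = 0.15123; with total 0.27745.
Normalising, the posterior is P(box A | data) = 0.018389, P(box B | data) = 0.036043, P(box C | data) = 0.40048, P(box D | data) = 0.54509.
So P(white next | data) = Σ P(white next | H) P(H | data) = (6/7)(0.018389) + (4/5)(0.036043) + (1/3)(0.40048) + (2/9)(0.54509) = 0.29922.

0.2992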